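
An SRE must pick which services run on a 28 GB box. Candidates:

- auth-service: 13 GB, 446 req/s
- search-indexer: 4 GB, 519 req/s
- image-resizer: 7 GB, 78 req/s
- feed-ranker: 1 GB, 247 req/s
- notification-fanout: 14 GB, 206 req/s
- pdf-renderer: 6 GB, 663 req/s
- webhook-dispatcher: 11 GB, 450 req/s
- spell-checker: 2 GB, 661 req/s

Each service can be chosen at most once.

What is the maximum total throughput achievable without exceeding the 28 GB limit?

2540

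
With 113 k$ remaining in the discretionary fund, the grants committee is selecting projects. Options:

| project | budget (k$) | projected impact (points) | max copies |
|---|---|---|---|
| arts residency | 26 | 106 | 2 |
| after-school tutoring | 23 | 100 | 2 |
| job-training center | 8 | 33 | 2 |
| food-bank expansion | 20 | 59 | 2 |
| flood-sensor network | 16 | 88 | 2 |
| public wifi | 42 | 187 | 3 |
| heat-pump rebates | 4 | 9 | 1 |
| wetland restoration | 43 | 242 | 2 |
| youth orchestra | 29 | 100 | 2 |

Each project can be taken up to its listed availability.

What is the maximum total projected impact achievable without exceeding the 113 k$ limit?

Best packing: job-training center + flood-sensor network + 2×wetland restoration — 110 k$, 605 total.
Every other selection either busts 113 k$ or exceeds an availability limit or fails to beat 605.

605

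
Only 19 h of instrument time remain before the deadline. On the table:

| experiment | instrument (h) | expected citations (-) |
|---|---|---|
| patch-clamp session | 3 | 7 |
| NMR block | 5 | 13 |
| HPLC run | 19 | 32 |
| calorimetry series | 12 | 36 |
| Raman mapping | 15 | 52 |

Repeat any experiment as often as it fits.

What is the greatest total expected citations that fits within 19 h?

59

Best packing: patch-clamp session + Raman mapping — 18 h, 59 total.
The spare 1 h is too small for any remaining experiment, and no exchange beats 59.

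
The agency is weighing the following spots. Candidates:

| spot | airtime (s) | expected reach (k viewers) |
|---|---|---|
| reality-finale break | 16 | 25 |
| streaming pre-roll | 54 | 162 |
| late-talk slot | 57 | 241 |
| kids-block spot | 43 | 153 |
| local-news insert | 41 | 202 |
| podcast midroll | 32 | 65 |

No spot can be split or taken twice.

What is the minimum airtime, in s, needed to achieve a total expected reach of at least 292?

84

Need the lightest bundle worth ≥ 292.
Taking kids-block spot + local-news insert gives 355 (≥ 292) for 84 s.
Any bundle with less than 84 s falls short of 292.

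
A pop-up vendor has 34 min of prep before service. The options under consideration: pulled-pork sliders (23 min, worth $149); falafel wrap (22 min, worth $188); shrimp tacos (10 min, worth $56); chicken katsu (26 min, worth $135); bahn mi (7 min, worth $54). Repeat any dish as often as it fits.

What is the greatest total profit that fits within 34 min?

244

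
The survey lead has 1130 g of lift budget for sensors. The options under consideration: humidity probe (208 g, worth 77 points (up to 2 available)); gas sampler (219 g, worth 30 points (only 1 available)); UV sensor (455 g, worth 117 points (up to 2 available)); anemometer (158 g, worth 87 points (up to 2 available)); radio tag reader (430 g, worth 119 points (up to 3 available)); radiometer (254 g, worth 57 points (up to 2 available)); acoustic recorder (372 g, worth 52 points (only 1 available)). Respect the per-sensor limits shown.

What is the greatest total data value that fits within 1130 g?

385

By data value per g: anemometer 0.55, humidity probe 0.37, radio tag reader 0.28 lead.
Taking 2×humidity probe + 2×anemometer + radiometer: 986 g used, 385 in data value.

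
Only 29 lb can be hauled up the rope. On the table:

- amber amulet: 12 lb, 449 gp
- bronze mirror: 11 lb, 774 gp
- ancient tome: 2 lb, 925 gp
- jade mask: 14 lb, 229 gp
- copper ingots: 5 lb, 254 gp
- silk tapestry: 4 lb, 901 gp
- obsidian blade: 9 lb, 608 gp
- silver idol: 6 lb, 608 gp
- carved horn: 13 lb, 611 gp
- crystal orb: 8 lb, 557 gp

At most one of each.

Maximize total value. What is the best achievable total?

By value per lb: ancient tome 462.50, silk tapestry 225.25, silver idol 101.33 lead.
Taking the top-ratio items first gives bronze mirror + ancient tome + copper ingots + silk tapestry + silver idol for 3462 (28 lb).
Dropping bronze mirror and copper ingots frees 16 lb; slotting in obsidian blade + crystal orb (17 lb) lifts the total to 3599 at 29 lb.
That's the maximum — no swap from here does better than 3599.

3599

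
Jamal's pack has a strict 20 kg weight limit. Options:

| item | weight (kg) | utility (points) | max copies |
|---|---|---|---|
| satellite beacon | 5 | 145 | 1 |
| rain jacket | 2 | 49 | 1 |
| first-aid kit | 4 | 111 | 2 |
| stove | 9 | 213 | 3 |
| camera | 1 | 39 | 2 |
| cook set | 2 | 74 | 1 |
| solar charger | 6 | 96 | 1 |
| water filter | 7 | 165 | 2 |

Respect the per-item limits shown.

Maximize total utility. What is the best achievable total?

Greedy by ratio would take satellite beacon + rain jacket + 2×first-aid kit + 2×camera + cook set: 19 kg used, total 568.
Dropping rain jacket and first-aid kit frees 6 kg; slotting in water filter (7 kg) lifts the total to 573 at 20 kg.
That's the maximum — no swap from here does better than 573.

573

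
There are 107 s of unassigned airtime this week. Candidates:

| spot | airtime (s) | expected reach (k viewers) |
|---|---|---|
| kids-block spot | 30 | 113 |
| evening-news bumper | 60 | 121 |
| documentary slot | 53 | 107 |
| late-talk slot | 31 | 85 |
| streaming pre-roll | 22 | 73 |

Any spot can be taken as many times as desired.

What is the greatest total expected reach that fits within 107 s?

372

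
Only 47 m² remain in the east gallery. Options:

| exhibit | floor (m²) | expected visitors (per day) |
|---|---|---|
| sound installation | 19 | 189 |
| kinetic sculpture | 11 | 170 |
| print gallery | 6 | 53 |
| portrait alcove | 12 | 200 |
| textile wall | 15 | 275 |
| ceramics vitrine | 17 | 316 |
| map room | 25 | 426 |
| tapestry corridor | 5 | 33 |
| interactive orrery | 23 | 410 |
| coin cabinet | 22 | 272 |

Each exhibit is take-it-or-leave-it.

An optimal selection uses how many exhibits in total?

The maximum expected visitors within 47 m² is 791.
portrait alcove + textile wall + ceramics vitrine hits 791 at 44 m².
All optima have 3 exhibits.

3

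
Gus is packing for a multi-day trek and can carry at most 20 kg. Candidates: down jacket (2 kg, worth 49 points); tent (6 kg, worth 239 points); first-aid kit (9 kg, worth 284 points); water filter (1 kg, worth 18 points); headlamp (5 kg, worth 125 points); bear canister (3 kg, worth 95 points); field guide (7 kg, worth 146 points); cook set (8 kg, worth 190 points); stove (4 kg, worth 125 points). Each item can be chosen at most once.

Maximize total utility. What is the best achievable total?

667

Best packing: down jacket + tent + first-aid kit + bear canister — 20 kg, 667 total.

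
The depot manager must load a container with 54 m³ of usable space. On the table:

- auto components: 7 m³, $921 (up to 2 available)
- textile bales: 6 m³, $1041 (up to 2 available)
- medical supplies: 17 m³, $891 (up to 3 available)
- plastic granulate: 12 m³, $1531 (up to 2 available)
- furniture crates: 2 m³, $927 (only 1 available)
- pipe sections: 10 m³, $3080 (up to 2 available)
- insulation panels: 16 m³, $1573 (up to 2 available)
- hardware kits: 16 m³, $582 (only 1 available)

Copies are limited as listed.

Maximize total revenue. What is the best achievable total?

By revenue per m³: furniture crates 463.50, pipe sections 308.00, textile bales 173.50 lead.
Greedy by ratio would take 2×auto components + 2×textile bales + furniture crates + 2×pipe sections: 48 m³ used, total 11011.
Replace auto components with plastic granulate: the trade gains 610 net, giving 11621 at 53 m³.

11621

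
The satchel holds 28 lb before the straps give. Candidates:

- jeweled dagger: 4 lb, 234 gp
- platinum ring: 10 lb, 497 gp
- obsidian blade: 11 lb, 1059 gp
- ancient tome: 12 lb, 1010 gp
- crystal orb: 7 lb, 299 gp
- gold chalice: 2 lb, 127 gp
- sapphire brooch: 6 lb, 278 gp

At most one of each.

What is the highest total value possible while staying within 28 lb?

Filling by ratio: obsidian blade + ancient tome + gold chalice for 2196, with 3 lb left unused.
Replace gold chalice with jeweled dagger: the trade gains 107 net, giving 2303 at 27 lb.
That's the maximum — no swap from here does better than 2303.

2303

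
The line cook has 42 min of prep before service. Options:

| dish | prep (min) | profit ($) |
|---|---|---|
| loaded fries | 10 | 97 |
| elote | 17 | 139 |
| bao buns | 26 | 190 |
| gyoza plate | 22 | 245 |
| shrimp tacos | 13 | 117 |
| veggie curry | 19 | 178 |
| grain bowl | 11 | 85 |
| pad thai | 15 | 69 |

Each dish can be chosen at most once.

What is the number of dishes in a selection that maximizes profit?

The maximum profit within 42 min is 423.
One optimal bundle: gyoza plate + veggie curry (41 min).
Every optimal selection uses 2 dishes.

2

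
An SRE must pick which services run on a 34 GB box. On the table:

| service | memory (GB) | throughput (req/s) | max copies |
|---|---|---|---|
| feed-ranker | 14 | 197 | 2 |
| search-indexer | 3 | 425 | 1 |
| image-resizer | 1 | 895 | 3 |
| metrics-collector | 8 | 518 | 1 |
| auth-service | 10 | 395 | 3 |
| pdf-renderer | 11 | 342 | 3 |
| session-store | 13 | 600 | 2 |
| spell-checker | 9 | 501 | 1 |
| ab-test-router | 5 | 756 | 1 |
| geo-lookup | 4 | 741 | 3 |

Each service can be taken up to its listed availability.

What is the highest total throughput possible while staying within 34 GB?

Density check — image-resizer 895.00, geo-lookup 185.25, ab-test-router 151.20 are the best per GB.
The ratio ordering already packs tightly: search-indexer + 3×image-resizer + metrics-collector + ab-test-router + 3×geo-lookup, 31 GB, 6607.
Every other selection either busts 34 GB or exceeds an availability limit or fails to beat 6607.

6607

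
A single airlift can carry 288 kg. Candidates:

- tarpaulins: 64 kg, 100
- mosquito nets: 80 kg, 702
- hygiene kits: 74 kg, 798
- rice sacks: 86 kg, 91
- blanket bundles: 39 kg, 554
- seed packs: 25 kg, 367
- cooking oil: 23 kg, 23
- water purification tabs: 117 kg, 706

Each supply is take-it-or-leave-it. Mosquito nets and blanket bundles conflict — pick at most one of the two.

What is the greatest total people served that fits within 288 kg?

Ranking by ratio (people served/kg): seed packs 14.68, blanket bundles 14.21, hygiene kits 10.78.
Hygiene kits + blanket bundles + seed packs + cooking oil + water purification tabs uses 278 of the 288 kg and totals 2448.
Next best is hygiene kits + blanket bundles + seed packs + water purification tabs at 2425 (255 kg) — short by 23.

2448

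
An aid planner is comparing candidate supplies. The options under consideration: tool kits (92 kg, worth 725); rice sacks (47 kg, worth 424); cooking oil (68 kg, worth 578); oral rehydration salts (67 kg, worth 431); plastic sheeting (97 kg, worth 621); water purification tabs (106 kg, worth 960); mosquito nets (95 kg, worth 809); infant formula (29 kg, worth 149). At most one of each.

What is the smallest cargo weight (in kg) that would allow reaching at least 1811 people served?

210

Look for the lowest-cargo combination reaching 1811.
rice sacks + cooking oil + mosquito nets reaches 1811 using 210 kg.
Any bundle with less than 210 kg falls short of 1811.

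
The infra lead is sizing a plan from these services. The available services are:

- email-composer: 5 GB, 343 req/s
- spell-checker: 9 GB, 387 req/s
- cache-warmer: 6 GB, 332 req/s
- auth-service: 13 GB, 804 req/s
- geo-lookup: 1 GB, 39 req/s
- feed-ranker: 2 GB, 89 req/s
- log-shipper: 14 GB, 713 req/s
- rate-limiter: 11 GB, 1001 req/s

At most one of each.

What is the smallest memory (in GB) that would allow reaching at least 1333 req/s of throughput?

Need the lightest bundle worth ≥ 1333.
email-composer + rate-limiter reaches 1344 using 16 GB.
Any bundle with less than 16 GB falls short of 1333.

16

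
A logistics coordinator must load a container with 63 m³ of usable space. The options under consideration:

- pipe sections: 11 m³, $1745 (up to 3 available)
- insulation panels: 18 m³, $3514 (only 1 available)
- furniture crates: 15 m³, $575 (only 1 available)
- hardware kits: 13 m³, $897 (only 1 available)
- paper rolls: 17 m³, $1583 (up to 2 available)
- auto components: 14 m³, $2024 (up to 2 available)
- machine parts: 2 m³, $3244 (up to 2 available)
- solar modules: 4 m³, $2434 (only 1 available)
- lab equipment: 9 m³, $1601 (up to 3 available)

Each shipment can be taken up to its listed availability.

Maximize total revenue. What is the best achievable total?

18085

Filling by ratio: insulation panels + 2×machine parts + solar modules + 3×lab equipment for 17239, with 10 m³ left unused.
Dropping 2×lab equipment frees 18 m³; slotting in 2×auto components (28 m³) lifts the total to 18085 at 63 m³.
No other feasible combination exceeds 18085.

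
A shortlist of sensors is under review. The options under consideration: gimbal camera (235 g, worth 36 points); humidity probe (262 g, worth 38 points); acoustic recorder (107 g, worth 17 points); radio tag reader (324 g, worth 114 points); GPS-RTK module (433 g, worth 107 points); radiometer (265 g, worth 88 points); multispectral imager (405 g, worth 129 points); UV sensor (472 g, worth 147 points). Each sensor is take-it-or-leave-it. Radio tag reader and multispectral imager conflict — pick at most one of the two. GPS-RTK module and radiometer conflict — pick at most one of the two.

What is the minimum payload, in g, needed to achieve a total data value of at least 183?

Minimise g subject to total data value ≥ 183.
radio tag reader + radiometer: 202 data value at 589 g.
Any bundle with less than 589 g falls short of 183.

589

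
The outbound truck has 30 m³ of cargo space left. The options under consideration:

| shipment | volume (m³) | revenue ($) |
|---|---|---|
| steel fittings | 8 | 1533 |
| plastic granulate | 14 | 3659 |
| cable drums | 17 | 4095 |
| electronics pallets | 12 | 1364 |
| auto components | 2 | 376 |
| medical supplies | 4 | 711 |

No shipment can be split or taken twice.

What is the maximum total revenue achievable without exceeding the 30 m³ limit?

6339

Ranking by ratio (revenue/m³): plastic granulate 261.36, cable drums 240.88, steel fittings 191.62.
A density-first pass picks steel fittings + plastic granulate + auto components + medical supplies — 6279 at 28 m³.
Dropping plastic granulate and auto components frees 16 m³; slotting in cable drums (17 m³) lifts the total to 6339 at 29 m³.
The spare 1 m³ is too small for any remaining shipment, and no exchange beats 6339.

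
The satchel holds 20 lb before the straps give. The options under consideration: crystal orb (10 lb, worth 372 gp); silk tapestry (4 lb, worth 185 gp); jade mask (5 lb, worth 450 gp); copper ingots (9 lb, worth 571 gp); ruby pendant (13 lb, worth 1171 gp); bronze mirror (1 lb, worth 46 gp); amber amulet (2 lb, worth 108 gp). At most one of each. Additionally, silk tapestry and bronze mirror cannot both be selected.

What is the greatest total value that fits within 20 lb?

1729

The ratio ordering already packs tightly: jade mask + ruby pendant + amber amulet, 20 lb, 1729.
That's the maximum — no feasible swap from here does better than 1729.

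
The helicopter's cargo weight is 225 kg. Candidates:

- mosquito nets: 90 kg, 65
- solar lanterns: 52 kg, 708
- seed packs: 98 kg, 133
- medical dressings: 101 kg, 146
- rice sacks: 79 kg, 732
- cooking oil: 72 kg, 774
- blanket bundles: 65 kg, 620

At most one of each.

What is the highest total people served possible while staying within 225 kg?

2214

Density check — solar lanterns 13.62, cooking oil 10.75, blanket bundles 9.54, rice sacks 9.27 are the best per kg.
Taking the top-ratio supplies first gives solar lanterns + cooking oil + blanket bundles for 2102 (189 kg).
Replace blanket bundles with rice sacks: the trade gains 112 net, giving 2214 at 203 kg.
Runner-up rice sacks + cooking oil + blanket bundles tops out at 2126.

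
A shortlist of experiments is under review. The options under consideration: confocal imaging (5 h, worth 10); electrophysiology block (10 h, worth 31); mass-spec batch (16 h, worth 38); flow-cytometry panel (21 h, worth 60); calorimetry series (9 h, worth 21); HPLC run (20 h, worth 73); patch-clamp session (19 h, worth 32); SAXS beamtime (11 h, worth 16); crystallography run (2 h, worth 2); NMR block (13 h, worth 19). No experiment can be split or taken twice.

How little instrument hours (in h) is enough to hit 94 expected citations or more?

29

Need the lightest bundle worth ≥ 94.
calorimetry series + HPLC run: 94 expected citations at 29 h.
Below 29 h the best achievable stays under 94.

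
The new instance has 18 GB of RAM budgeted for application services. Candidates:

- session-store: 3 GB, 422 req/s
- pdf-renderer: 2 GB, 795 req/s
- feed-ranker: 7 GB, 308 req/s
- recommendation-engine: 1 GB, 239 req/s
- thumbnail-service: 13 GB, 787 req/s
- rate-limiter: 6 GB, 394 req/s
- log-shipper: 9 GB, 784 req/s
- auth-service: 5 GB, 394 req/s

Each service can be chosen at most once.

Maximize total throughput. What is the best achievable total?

2244

By throughput per GB: pdf-renderer 397.50, recommendation-engine 239.00, session-store 140.67, log-shipper 87.11 lead.
Taking the top-ratio services first gives session-store + pdf-renderer + recommendation-engine + log-shipper for 2240 (15 GB).
Dropping log-shipper frees 9 GB; slotting in rate-limiter + auth-service (11 GB) lifts the total to 2244 at 17 GB.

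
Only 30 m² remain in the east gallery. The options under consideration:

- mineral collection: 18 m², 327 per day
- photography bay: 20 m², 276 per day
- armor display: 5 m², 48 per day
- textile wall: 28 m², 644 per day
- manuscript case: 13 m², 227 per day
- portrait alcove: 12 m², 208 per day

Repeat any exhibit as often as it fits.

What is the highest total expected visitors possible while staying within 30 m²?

644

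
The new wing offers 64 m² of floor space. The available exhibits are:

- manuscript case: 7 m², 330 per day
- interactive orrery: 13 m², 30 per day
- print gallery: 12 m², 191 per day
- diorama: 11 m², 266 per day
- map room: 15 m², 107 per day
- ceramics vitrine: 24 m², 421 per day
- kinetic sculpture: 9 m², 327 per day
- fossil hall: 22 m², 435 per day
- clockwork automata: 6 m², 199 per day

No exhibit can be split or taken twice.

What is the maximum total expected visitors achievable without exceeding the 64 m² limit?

By expected visitors per m²: manuscript case 47.14, kinetic sculpture 36.33, clockwork automata 33.17 lead.
Taking manuscript case + diorama + kinetic sculpture + fossil hall + clockwork automata: 55 m² used, 1557 in expected visitors.
Every other selection either busts 64 m² or fails to beat 1557.

1557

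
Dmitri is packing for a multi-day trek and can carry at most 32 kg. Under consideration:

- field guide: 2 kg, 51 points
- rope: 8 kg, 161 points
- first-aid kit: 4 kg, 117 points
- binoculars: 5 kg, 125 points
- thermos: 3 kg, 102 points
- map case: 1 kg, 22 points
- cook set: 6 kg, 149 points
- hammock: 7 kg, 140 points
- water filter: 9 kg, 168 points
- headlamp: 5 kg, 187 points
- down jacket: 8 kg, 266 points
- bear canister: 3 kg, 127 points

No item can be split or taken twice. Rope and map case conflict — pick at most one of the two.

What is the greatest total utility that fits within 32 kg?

1021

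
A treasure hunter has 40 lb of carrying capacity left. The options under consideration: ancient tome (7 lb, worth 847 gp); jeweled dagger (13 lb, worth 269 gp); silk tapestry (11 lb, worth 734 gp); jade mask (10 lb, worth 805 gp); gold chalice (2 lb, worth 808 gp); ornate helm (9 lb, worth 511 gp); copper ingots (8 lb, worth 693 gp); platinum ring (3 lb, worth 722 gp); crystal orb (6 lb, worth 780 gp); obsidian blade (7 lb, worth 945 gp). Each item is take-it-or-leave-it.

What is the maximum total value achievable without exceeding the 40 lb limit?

4907

Taking the top-ratio items first gives ancient tome + gold chalice + copper ingots + platinum ring + crystal orb + obsidian blade for 4795 (33 lb).
The 8 lb tied up in copper ingots is better spent on jade mask — total rises to 4907 (35 lb).
The closest alternative, ancient tome + jade mask + gold chalice + copper ingots + crystal orb + obsidian blade, reaches only 4878.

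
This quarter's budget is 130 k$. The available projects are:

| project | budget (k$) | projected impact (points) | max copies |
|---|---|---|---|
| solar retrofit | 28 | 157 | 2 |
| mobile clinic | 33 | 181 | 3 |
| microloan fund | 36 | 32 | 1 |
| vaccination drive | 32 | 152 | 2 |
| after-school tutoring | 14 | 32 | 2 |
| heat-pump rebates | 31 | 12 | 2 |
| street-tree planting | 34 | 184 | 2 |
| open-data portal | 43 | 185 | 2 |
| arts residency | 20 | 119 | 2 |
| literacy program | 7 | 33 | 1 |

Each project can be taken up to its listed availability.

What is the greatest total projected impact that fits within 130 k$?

Density check — arts residency 5.95, solar retrofit 5.61, mobile clinic 5.48, street-tree planting 5.41 are the best per k$.
The ratio heuristic lands on 2×solar retrofit + mobile clinic + 2×arts residency (733) but leaves 1 k$ idle.
The 33 k$ tied up in mobile clinic is better spent on street-tree planting — total rises to 736 (130 k$).
Nothing else within 130 k$ beats 736.

736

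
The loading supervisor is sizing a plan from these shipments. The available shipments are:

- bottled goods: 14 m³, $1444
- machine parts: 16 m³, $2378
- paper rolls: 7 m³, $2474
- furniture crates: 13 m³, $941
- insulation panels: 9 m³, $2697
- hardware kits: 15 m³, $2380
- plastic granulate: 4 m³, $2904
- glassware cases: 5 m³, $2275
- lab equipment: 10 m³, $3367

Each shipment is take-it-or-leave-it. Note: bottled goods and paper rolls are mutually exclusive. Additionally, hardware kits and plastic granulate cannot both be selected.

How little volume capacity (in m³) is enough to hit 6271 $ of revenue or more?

Look for the lowest-volume combination reaching 6271.
plastic granulate + lab equipment: 6271 revenue at 14 m³.
Below 14 m³ the best achievable stays under 6271.

14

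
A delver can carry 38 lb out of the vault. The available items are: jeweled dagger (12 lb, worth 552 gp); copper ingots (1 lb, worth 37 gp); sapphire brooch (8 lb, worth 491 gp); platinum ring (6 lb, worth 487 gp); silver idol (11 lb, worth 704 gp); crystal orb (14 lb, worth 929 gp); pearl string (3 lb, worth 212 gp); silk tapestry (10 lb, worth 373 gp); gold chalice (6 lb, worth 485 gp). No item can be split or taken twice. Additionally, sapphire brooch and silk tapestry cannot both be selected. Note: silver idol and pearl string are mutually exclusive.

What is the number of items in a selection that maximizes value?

5

The maximum value within 38 lb is 2642.
One optimal bundle: copper ingots + platinum ring + silver idol + crystal orb + gold chalice (38 lb).
Every optimal selection uses 5 items.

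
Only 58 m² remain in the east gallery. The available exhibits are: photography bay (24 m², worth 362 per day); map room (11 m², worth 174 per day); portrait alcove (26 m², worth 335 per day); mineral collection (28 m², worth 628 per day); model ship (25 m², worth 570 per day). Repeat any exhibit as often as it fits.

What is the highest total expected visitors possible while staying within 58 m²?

Ranking by ratio (expected visitors/m²): model ship 22.80, mineral collection 22.43, map room 15.82, photography bay 15.08.
The ratio heuristic lands on 2×model ship (1140) but leaves 8 m² idle.
Replace 2×model ship with 2×mineral collection: the trade gains 116 net, giving 1256 at 56 m².

1256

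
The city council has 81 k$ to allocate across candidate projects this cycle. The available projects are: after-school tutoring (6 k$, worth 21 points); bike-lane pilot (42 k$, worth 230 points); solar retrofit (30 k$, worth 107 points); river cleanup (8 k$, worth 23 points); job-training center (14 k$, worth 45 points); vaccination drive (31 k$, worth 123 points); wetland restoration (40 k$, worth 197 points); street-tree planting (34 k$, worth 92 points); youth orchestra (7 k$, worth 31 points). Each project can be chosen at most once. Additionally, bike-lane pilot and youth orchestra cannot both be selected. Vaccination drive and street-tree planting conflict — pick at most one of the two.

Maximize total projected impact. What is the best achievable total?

376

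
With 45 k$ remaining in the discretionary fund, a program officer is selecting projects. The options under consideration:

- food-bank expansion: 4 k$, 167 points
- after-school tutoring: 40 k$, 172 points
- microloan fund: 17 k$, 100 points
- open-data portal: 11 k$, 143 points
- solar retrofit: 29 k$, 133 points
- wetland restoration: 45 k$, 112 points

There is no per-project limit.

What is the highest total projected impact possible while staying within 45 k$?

1837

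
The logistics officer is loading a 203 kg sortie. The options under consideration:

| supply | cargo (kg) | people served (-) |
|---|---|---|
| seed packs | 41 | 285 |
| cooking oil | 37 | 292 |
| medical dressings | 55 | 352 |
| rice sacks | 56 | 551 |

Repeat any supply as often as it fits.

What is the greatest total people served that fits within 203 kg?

The ratio heuristic lands on 3×rice sacks (1653) but leaves 35 kg idle.
Replace rice sacks with 2×cooking oil: the trade gains 33 net, giving 1686 at 186 kg.
Nothing else within 203 kg beats 1686.

1686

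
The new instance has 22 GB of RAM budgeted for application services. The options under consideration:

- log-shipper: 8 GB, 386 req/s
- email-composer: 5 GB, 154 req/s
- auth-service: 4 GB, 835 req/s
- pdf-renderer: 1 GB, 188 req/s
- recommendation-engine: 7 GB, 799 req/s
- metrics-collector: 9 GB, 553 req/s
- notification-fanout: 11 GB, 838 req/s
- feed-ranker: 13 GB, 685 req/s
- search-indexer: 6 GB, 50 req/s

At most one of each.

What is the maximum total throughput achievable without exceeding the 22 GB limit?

2472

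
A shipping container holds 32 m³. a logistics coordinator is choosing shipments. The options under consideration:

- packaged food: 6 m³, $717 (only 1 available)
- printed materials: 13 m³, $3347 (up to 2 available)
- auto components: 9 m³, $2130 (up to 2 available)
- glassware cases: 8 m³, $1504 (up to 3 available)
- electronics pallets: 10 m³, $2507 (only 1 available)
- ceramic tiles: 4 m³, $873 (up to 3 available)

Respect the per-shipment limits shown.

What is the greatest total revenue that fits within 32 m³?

7984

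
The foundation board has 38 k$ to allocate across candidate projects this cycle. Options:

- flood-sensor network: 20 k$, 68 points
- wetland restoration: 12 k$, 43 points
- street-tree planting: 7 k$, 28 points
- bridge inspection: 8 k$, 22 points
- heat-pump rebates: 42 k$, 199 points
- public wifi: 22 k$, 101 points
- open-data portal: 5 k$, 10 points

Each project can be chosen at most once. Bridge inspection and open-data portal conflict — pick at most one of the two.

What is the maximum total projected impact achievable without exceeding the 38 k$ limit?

151

Ranking by ratio (projected impact/k$): heat-pump rebates 4.74, public wifi 4.59, street-tree planting 4.00, wetland restoration 3.58.
Street-tree planting + bridge inspection + public wifi uses 37 of the 38 k$ and totals 151.
Next best is wetland restoration + public wifi at 144 (34 k$) — short by 7.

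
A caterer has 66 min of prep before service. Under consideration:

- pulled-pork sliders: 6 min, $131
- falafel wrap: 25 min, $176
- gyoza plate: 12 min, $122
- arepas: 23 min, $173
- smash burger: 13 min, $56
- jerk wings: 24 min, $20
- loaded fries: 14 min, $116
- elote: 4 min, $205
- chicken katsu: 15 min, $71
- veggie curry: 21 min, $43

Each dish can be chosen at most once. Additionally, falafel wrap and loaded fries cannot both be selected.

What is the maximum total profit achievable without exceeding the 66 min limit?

By profit per min: elote 51.25, pulled-pork sliders 21.83, gyoza plate 10.17 lead.
The ratio ordering already packs tightly: pulled-pork sliders + gyoza plate + arepas + loaded fries + elote, 59 min, 747.
Every other selection either busts 66 min or breaks a pairing rule or fails to beat 747.

747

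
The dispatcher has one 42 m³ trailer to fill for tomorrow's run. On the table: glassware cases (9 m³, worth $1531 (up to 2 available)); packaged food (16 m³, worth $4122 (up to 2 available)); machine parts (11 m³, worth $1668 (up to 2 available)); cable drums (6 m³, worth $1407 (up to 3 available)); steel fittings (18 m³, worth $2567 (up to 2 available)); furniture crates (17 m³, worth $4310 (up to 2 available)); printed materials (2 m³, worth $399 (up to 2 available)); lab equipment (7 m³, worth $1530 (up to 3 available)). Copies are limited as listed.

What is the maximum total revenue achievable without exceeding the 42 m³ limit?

10449

2×packaged food + cable drums + 2×printed materials uses 42 of the 42 m³ and totals 10449.
Every other selection either busts 42 m³ or exceeds an availability limit or fails to beat 10449.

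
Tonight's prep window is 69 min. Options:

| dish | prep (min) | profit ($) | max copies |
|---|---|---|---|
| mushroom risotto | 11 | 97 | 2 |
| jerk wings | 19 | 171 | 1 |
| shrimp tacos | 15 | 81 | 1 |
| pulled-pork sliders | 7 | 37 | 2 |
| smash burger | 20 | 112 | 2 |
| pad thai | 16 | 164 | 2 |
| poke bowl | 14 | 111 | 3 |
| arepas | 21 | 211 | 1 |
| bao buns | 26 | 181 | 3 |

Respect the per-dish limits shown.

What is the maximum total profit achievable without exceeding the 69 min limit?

650

Taking the top-ratio dishes first gives mushroom risotto + 2×pad thai + arepas for 636 (64 min).
Dropping mushroom risotto frees 11 min; slotting in poke bowl (14 min) lifts the total to 650 at 67 min.
Every other selection either busts 69 min or exceeds an availability limit or fails to beat 650.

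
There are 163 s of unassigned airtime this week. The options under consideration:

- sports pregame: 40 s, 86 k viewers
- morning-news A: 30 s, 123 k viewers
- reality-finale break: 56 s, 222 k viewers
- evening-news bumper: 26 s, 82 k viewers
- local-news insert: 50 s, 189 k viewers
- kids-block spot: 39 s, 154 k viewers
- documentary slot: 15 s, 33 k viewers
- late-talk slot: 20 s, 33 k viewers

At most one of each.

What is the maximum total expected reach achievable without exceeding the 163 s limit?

616

By expected reach per s: morning-news A 4.10, reality-finale break 3.96, kids-block spot 3.95 lead.
The ratio heuristic lands on morning-news A + reality-finale break + evening-news bumper + kids-block spot (581) but leaves 12 s idle.
Dropping kids-block spot frees 39 s; slotting in local-news insert (50 s) lifts the total to 616 at 162 s.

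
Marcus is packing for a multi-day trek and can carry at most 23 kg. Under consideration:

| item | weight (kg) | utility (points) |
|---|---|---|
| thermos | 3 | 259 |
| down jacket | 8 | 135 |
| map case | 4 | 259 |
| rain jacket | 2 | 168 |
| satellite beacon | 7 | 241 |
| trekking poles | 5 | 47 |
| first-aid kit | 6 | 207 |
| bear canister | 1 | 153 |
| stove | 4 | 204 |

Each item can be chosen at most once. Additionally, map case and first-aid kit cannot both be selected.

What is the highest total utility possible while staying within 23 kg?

Best packing: thermos + map case + rain jacket + satellite beacon + bear canister + stove — 21 kg, 1284 total.
That's the maximum — no feasible swap from here does better than 1284.

1284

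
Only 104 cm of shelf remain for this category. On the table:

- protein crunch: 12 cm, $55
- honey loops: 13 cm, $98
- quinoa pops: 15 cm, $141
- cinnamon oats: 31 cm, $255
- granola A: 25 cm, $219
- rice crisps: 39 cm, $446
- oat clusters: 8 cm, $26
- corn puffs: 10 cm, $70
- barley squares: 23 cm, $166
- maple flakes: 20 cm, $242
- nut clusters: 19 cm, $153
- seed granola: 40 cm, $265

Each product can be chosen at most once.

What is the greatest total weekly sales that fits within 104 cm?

1060

Ranking by ratio (weekly sales/cm): maple flakes 12.10, rice crisps 11.44, quinoa pops 9.40, granola A 8.76.
A density-first pass picks quinoa pops + granola A + rice crisps + maple flakes — 1048 at 99 cm.
Dropping quinoa pops frees 15 cm; slotting in nut clusters (19 cm) lifts the total to 1060 at 103 cm.
An exhaustive check of the 4096 subsets confirms 1060.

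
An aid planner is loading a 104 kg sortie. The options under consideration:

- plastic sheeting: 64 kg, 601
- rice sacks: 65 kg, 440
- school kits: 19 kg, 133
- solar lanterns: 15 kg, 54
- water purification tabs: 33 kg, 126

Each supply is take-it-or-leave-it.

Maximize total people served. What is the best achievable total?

By people served per kg: plastic sheeting 9.39, school kits 7.00, rice sacks 6.77 lead.
Taking plastic sheeting + school kits + solar lanterns: 98 kg used, 788 in people served.
Nothing else within 104 kg beats 788.

788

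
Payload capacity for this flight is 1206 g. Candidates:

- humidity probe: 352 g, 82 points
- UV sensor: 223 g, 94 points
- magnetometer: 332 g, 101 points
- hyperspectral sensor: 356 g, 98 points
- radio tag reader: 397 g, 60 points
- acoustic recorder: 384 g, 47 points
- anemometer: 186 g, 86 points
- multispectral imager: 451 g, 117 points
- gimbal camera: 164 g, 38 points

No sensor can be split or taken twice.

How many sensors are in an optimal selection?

4

Best achievable data value is 398.
For example UV sensor + magnetometer + anemometer + multispectral imager achieves it, using 1192 g.
Every optimal selection uses 4 sensors.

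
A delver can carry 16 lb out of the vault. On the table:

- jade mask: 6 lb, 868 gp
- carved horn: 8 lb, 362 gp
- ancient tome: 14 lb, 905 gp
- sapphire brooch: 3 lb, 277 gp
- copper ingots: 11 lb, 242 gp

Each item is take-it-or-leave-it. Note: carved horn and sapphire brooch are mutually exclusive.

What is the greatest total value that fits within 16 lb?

1230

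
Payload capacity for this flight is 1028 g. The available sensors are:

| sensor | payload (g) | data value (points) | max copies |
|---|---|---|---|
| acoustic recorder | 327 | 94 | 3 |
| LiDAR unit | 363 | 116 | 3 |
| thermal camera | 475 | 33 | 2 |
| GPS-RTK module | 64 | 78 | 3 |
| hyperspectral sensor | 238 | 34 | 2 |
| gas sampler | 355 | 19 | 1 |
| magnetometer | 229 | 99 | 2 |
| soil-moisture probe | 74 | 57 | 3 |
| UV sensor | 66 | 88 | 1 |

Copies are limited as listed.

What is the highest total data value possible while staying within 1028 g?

691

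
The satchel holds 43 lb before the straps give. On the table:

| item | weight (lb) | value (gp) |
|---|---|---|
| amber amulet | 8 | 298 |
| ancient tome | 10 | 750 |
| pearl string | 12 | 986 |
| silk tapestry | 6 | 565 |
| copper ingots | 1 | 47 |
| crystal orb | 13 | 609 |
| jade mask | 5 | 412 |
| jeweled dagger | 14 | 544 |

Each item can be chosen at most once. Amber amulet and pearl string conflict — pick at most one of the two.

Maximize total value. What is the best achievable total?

2957

Taking ancient tome + pearl string + silk tapestry + copper ingots + crystal orb: 42 lb used, 2957 in value.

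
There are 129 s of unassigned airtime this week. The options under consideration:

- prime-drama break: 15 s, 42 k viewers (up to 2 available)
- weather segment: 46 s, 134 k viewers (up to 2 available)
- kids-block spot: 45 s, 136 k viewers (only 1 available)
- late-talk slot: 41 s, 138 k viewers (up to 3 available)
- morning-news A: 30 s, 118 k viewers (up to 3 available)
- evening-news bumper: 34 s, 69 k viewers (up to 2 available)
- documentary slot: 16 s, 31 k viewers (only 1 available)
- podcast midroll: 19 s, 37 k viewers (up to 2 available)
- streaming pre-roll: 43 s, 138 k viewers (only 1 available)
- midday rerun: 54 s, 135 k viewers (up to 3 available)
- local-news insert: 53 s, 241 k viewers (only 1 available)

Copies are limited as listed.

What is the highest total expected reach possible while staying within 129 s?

519

Prime-drama break + 2×morning-news A + local-news insert uses 128 of the 129 s and totals 519.
Nothing else within 129 s beats 519.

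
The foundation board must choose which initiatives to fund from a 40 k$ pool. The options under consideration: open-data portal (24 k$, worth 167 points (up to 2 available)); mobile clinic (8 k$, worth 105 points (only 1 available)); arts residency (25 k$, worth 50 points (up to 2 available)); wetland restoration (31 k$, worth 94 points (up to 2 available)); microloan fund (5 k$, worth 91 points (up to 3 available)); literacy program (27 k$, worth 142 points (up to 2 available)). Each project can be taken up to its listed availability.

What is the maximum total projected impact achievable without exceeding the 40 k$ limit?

440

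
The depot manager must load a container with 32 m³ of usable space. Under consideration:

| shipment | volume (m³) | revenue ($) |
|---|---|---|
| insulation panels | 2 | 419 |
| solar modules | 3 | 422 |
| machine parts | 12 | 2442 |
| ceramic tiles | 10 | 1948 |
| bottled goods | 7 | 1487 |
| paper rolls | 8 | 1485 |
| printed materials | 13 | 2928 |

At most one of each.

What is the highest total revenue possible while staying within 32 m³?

By revenue per m³: printed materials 225.23, bottled goods 212.43, insulation panels 209.50 lead.
Greedy by ratio would take insulation panels + ceramic tiles + bottled goods + printed materials: 32 m³ used, total 6782.
Dropping insulation panels and ceramic tiles frees 12 m³; slotting in machine parts (12 m³) lifts the total to 6857 at 32 m³.

6857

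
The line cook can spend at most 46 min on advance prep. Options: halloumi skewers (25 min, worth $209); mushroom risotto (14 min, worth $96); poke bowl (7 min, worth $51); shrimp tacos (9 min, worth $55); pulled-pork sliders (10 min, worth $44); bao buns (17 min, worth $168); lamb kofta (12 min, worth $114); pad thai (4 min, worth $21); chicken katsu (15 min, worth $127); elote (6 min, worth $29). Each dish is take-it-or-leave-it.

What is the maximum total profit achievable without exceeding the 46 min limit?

The ratio ordering already packs tightly: bao buns + lamb kofta + chicken katsu, 44 min, 409.

409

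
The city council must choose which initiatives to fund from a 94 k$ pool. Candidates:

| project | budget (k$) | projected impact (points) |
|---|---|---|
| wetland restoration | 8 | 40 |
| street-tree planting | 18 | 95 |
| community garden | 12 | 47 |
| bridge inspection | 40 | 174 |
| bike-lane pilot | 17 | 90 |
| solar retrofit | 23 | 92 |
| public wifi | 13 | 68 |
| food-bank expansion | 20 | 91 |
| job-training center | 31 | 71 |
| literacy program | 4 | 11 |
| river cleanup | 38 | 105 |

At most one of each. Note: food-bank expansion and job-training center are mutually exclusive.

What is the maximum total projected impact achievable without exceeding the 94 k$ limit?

By projected impact per k$: bike-lane pilot 5.29, street-tree planting 5.28, public wifi 5.23, wetland restoration 5.00 lead.
The ratio ordering already packs tightly: wetland restoration + street-tree planting + community garden + bike-lane pilot + public wifi + food-bank expansion + literacy program, 92 k$, 442.
That's the maximum — no feasible swap from here does better than 442.

442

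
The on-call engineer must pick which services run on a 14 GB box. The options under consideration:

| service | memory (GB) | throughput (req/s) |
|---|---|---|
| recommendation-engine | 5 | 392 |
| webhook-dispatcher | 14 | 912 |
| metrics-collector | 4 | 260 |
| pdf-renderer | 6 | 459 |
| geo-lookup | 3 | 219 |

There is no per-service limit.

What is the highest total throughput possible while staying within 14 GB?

1070

Greedy by ratio would take 2×recommendation-engine + geo-lookup: 13 GB used, total 1003.
Replace recommendation-engine with pdf-renderer: the trade gains 67 net, giving 1070 at 14 GB.
No other feasible combination exceeds 1070.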